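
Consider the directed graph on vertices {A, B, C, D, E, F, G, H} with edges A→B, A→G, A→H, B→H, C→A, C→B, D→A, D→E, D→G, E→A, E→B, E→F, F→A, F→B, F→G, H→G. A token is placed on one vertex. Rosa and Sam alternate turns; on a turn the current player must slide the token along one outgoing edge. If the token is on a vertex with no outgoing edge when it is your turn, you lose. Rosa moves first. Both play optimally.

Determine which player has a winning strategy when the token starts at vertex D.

Compute win/loss labels from the base case upward. A position with no move is L. Any other position is W if it can reach an L in one move, else L.
Every edge goes from a vertex to one that appears earlier in the order G, H, B, A, F, C, E, D, so processing vertices in that order labels each vertex after all of its successors.
G: no outgoing edge → L
H: reaches L-position G → W
B: only reaches H(W), which is W → L
A: reaches L-position B → W
F: reaches L-position B → W
C: reaches L-position B → W
E: reaches L-position B → W
D: reaches L-position G → W
The starting position D is W: Rosa should move to G, handing over an L position.

Rosa wins.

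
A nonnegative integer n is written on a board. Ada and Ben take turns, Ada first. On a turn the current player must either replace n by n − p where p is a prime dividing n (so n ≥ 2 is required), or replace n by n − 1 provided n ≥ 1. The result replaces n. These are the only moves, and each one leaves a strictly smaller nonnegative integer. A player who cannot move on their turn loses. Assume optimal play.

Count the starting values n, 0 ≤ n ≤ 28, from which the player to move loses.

Positions with no move are L. A position that does have a move is losing for the player to move precisely when every available move leads to a winning position for the opponent. Fill in the labels:
n=0: no move → L
n=1: can move to 0, which is L ⇒ W
n=2: can move to 0, which is L ⇒ W
n=3: can move to 0, which is L ⇒ W
n=4: moves to 2(W), 3(W); every one is W ⇒ L
n=5: can move to 0, which is L ⇒ W
n=6: can move to 4, which is L ⇒ W
n=7: can move to 0, which is L ⇒ W
n=8: moves to 6(W), 7(W); every one is W ⇒ L
n=9: can move to 8, which is L ⇒ W
n=10: can move to 8, which is L ⇒ W
n=11: can move to 0, which is L ⇒ W
n=12: moves to 9(W), 10(W), 11(W); every one is W ⇒ L
n=13: can move to 0, which is L ⇒ W
n=14: can move to 12, which is L ⇒ W
n=15: can move to 12, which is L ⇒ W
n=16: moves to 14(W), 15(W); every one is W ⇒ L
n=17: can move to 0, which is L ⇒ W
n=18: can move to 16, which is L ⇒ W
n=19: can move to 0, which is L ⇒ W
n=20: moves to 15(W), 18(W), 19(W); every one is W ⇒ L
n=21: can move to 20, which is L ⇒ W
n=22: can move to 20, which is L ⇒ W
n=23: can move to 0, which is L ⇒ W
n=24: moves to 21(W), 22(W), 23(W); every one is W ⇒ L
n=25: can move to 20, which is L ⇒ W
n=26: can move to 24, which is L ⇒ W
n=27: can move to 24, which is L ⇒ W
n=28: moves to 21(W), 26(W), 27(W); every one is W ⇒ L
L entries with 0 ≤ n ≤ 28: n = 0, 4, 8, 12, 16, 20, 24, 28; that makes 8.

8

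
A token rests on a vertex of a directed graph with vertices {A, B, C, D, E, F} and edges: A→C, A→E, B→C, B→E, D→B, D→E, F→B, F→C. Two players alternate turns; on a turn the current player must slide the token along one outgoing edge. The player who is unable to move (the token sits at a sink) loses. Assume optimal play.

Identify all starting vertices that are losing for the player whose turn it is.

C, E

Compute win/loss labels from the base case upward. A position with no move is L. Any other position is W if it can reach an L in one move, else L.
Every edge goes from a vertex to one that appears earlier in the order C, E, A, B, D, F, so processing vertices in that order labels each vertex after all of its successors.
C: no outgoing edge → L
E: no outgoing edge → L
A: →E(L), so W
B: →E(L), so W
D: →E(L), so W
F: →C(L), so W
The losing starting vertices are exactly the entries labelled L in this table (2 of them).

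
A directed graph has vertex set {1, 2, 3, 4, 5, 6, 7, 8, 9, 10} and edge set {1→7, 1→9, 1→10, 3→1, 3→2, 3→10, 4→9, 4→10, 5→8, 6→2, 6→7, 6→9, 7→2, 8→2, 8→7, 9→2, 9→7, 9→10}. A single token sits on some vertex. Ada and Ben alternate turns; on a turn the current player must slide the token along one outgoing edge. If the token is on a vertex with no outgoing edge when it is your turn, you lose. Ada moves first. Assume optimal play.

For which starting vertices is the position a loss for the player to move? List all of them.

2, 5, 10

Build the W/L table. Terminal = L. A non-terminal position is W if it has a move to some L; otherwise it is L.
Every edge goes from a vertex to one that appears earlier in the order 10, 2, 7, 9, 1, 3, 6, 4, 8, 5, so processing vertices in that order labels each vertex after all of its successors.
10: no outgoing edge → L
2: no outgoing edge → L
7: W (go to 2, an L position)
9: W (go to 2, an L position)
1: W (go to 10, an L position)
3: W (go to 2, an L position)
6: W (go to 2, an L position)
4: W (go to 10, an L position)
8: W (go to 2, an L position)
5: L (sole option 8(W) is W)
Reading off the rows marked L gives the requested list; there are 3 such vertices.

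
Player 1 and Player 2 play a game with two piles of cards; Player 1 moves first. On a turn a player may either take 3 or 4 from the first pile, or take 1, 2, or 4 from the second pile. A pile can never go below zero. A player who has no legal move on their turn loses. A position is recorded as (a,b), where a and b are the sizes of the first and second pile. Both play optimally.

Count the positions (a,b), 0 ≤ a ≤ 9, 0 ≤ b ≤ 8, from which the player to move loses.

30

Positions with no move are L. A position that does have a move is losing for the player to move precisely when every available move leads to a winning position for the opponent. Fill in the labels:
Every move lowers a or b (never raises either), so fill the grid row by row in increasing a, and left to right within a row: each cell's successors are then already labelled.
      b=0  b=1  b=2  b=3  b=4  b=5  b=6  b=7  b=8
a=0:    L    W    W    L    W    W    L    W    W
a=1:    L    W    W    L    W    W    L    W    W
a=2:    L    W    W    L    W    W    L    W    W
a=3:    W    L    W    W    L    W    W    L    W
a=4:    W    L    W    W    L    W    W    L    W
a=5:    W    L    W    W    L    W    W    L    W
a=6:    W    W    L    W    W    L    W    W    L
a=7:    L    W    W    L    W    W    L    W    W
a=8:    L    W    W    L    W    W    L    W    W
a=9:    L    W    W    L    W    W    L    W    W
Cells with no legal move (terminal, hence L): (0,0), (1,0), (2,0).
The remaining L cells, each justified by listing all of its moves:
(0,3): only reaches (0,2)(W), (0,1)(W), all W → L
(0,6): only reaches (0,5)(W), (0,4)(W), (0,2)(W), all W → L
(1,3): only reaches (1,2)(W), (1,1)(W), all W → L
(1,6): only reaches (1,5)(W), (1,4)(W), (1,2)(W), all W → L
(2,3): only reaches (2,2)(W), (2,1)(W), all W → L
(2,6): only reaches (2,5)(W), (2,4)(W), (2,2)(W), all W → L
(3,1): only reaches (0,1)(W), (3,0)(W), all W → L
(3,4): only reaches (0,4)(W), (3,3)(W), (3,2)(W), (3,0)(W), all W → L
(3,7): only reaches (0,7)(W), (3,6)(W), (3,5)(W), (3,3)(W), all W → L
(4,1): only reaches (1,1)(W), (0,1)(W), (4,0)(W), all W → L
(4,4): only reaches (1,4)(W), (0,4)(W), (4,3)(W), (4,2)(W), (4,0)(W), all W → L
(4,7): only reaches (1,7)(W), (0,7)(W), (4,6)(W), (4,5)(W), (4,3)(W), all W → L
(5,1): only reaches (2,1)(W), (1,1)(W), (5,0)(W), all W → L
(5,4): only reaches (2,4)(W), (1,4)(W), (5,3)(W), (5,2)(W), (5,0)(W), all W → L
(5,7): only reaches (2,7)(W), (1,7)(W), (5,6)(W), (5,5)(W), (5,3)(W), all W → L
(6,2): only reaches (3,2)(W), (2,2)(W), (6,1)(W), (6,0)(W), all W → L
(6,5): only reaches (3,5)(W), (2,5)(W), (6,4)(W), (6,3)(W), (6,1)(W), all W → L
(6,8): only reaches (3,8)(W), (2,8)(W), (6,7)(W), (6,6)(W), (6,4)(W), all W → L
(7,0): only reaches (4,0)(W), (3,0)(W), all W → L
(7,3): only reaches (4,3)(W), (3,3)(W), (7,2)(W), (7,1)(W), all W → L
(7,6): only reaches (4,6)(W), (3,6)(W), (7,5)(W), (7,4)(W), (7,2)(W), all W → L
(8,0): only reaches (5,0)(W), (4,0)(W), all W → L
(8,3): only reaches (5,3)(W), (4,3)(W), (8,2)(W), (8,1)(W), all W → L
(8,6): only reaches (5,6)(W), (4,6)(W), (8,5)(W), (8,4)(W), (8,2)(W), all W → L
(9,0): only reaches (6,0)(W), (5,0)(W), all W → L
(9,3): only reaches (6,3)(W), (5,3)(W), (9,2)(W), (9,1)(W), all W → L
(9,6): only reaches (6,6)(W), (5,6)(W), (9,5)(W), (9,4)(W), (9,2)(W), all W → L
Every other cell has at least one move into one of the L cells above, so it is W.
L cells per row: a=0: 3, a=1: 3, a=2: 3, a=3: 3, a=4: 3, a=5: 3, a=6: 3, a=7: 3, a=8: 3, a=9: 3; total 30.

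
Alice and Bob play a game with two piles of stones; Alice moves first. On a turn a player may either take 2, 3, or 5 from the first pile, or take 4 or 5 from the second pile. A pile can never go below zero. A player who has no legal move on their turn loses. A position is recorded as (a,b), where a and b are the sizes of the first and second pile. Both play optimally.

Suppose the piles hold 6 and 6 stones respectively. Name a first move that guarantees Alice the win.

Move to (3,6).

Positions with no move are L. A position that does have a move is losing for the player to move precisely when every available move leads to a winning position for the opponent. Fill in the labels:
No move ever increases a pile, so every position that can arise here has a ≤ 6 and b ≤ 6; it is enough to label the cells with 0 ≤ a ≤ 6 and 0 ≤ b ≤ 6.
Every move lowers a or b (never raises either), so fill the grid row by row in increasing a, and left to right within a row: each cell's successors are then already labelled.
      b=0  b=1  b=2  b=3  b=4  b=5  b=6
a=0:    L    L    L    L    W    W    W
a=1:    L    L    L    L    W    W    W
a=2:    W    W    W    W    L    L    L
a=3:    W    W    W    W    L    L    L
a=4:    W    W    W    W    W    W    W
a=5:    W    W    W    W    W    W    W
a=6:    W    W    W    W    W    W    W
Cells with no legal move (terminal, hence L): (0,0), (0,1), (0,2), (0,3), (1,0), (1,1), (1,2), (1,3).
The remaining L cells, each justified by listing all of its moves:
(2,4): →(0,4)(W), (2,0)(W) — all W, so L
(2,5): →(0,5)(W), (2,1)(W), (2,0)(W) — all W, so L
(2,6): →(0,6)(W), (2,2)(W), (2,1)(W) — all W, so L
(3,4): →(1,4)(W), (0,4)(W), (3,0)(W) — all W, so L
(3,5): →(1,5)(W), (0,5)(W), (3,1)(W), (3,0)(W) — all W, so L
(3,6): →(1,6)(W), (0,6)(W), (3,2)(W), (3,1)(W) — all W, so L
Every other cell has at least one move into one of the L cells above, so it is W.
From (6,6), the L positions reachable in one move are: (3,6).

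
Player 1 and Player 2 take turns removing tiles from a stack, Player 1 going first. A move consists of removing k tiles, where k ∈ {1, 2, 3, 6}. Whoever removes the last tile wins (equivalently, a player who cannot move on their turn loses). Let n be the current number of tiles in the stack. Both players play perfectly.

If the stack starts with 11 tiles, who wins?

Work bottom-up. With no move the player to move loses. Otherwise the position is W if at least one move leads to an L position for the opponent, and L if every move leads to a W.
n=0: no move → L
n=1: W (go to 0, an L position)
n=2: W (go to 0, an L position)
n=3: W (go to 0, an L position)
n=4: L (options 3(W), 2(W), 1(W) are all W)
n=5: W (go to 4, an L position)
n=6: W (go to 4, an L position)
n=7: W (go to 4, an L position)
n=8: L (options 7(W), 6(W), 5(W), 2(W) are all W)
n=9: W (go to 8, an L position)
n=10: W (go to 8, an L position)
n=11: W (go to 8, an L position)
From 11 Player 1 can remove 3, leaving 8, reaching an L position.

Player 1 wins.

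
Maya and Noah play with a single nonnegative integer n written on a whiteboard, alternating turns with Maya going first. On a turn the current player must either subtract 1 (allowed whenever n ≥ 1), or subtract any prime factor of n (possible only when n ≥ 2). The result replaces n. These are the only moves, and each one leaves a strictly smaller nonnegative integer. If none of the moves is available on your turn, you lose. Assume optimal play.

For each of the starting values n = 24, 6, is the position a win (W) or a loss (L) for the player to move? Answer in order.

24: L, 6: W

Label each position W (a win for the player to move) or L (a loss). A position with no legal move is L; any other position is W exactly when some move reaches an L, and L when every move reaches a W.
n=0: no move → L
n=1: can move to 0, which is L ⇒ W
n=2: can move to 0, which is L ⇒ W
n=3: can move to 0, which is L ⇒ W
n=4: moves to 2(W), 3(W); every one is W ⇒ L
n=5: can move to 0, which is L ⇒ W
n=6: can move to 4, which is L ⇒ W
n=7: can move to 0, which is L ⇒ W
n=8: moves to 6(W), 7(W); every one is W ⇒ L
n=9: can move to 8, which is L ⇒ W
n=10: can move to 8, which is L ⇒ W
n=11: can move to 0, which is L ⇒ W
n=12: moves to 9(W), 10(W), 11(W); every one is W ⇒ L
n=13: can move to 0, which is L ⇒ W
n=14: can move to 12, which is L ⇒ W
n=15: can move to 12, which is L ⇒ W
n=16: moves to 14(W), 15(W); every one is W ⇒ L
n=17: can move to 0, which is L ⇒ W
n=18: can move to 16, which is L ⇒ W
n=19: can move to 0, which is L ⇒ W
n=20: moves to 15(W), 18(W), 19(W); every one is W ⇒ L
n=21: can move to 20, which is L ⇒ W
n=22: can move to 20, which is L ⇒ W
n=23: can move to 0, which is L ⇒ W
n=24: moves to 21(W), 22(W), 23(W); every one is W ⇒ L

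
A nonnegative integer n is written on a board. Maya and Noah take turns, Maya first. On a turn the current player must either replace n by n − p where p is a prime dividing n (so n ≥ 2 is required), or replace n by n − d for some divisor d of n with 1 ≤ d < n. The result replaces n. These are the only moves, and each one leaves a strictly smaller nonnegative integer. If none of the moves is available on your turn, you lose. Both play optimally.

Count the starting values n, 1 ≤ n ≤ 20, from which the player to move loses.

5

Classify positions by backward induction: terminal positions (no move available) are L. From any other position, the mover wins iff some move reaches an L.
n=0: no move → L
n=1: no move → L
n=2: W (go to 0, an L position)
n=3: W (go to 0, an L position)
n=4: L (options 2(W), 3(W) are all W)
n=5: W (go to 0, an L position)
n=6: W (go to 4, an L position)
n=7: W (go to 0, an L position)
n=8: W (go to 4, an L position)
n=9: L (options 6(W), 8(W) are all W)
n=10: W (go to 9, an L position)
n=11: W (go to 0, an L position)
n=12: W (go to 9, an L position)
n=13: W (go to 0, an L position)
n=14: L (options 7(W), 12(W), 13(W) are all W)
n=15: W (go to 14, an L position)
n=16: W (go to 14, an L position)
n=17: W (go to 0, an L position)
n=18: W (go to 9, an L position)
n=19: W (go to 0, an L position)
n=20: L (options 10(W), 15(W), 16(W), 18(W), 19(W) are all W)
L entries with 1 ≤ n ≤ 20 (n=0 is outside the asked range and is not counted): n = 1, 4, 9, 14, 20; that makes 5.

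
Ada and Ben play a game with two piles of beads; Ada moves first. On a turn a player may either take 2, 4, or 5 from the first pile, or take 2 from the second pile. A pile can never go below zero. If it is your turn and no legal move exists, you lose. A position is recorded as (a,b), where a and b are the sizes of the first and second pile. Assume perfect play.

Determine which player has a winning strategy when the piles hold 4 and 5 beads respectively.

Ada wins.

Compute win/loss labels from the base case upward. A position with no move is L. Any other position is W if it can reach an L in one move, else L.
No move ever increases a pile, so every position that can arise here has a ≤ 4 and b ≤ 5; it is enough to label the cells with 0 ≤ a ≤ 4 and 0 ≤ b ≤ 5.
Every move lowers a or b (never raises either), so fill the grid row by row in increasing a, and left to right within a row: each cell's successors are then already labelled.
      b=0  b=1  b=2  b=3  b=4  b=5
a=0:    L    L    W    W    L    L
a=1:    L    L    W    W    L    L
a=2:    W    W    L    L    W    W
a=3:    W    W    L    L    W    W
a=4:    W    W    W    W    W    W
Cells with no legal move (terminal, hence L): (0,0), (0,1), (1,0), (1,1).
The remaining L cells, each justified by listing all of its moves:
(0,4): L (sole option (0,2)(W) is W)
(0,5): L (sole option (0,3)(W) is W)
(1,4): L (sole option (1,2)(W) is W)
(1,5): L (sole option (1,3)(W) is W)
(2,2): L (options (0,2)(W), (2,0)(W) are all W)
(2,3): L (options (0,3)(W), (2,1)(W) are all W)
(3,2): L (options (1,2)(W), (3,0)(W) are all W)
(3,3): L (options (1,3)(W), (3,1)(W) are all W)
Every other cell has at least one move into one of the L cells above, so it is W.
The starting position (4,5) is W: Ada should move to (0,5), handing over an L position.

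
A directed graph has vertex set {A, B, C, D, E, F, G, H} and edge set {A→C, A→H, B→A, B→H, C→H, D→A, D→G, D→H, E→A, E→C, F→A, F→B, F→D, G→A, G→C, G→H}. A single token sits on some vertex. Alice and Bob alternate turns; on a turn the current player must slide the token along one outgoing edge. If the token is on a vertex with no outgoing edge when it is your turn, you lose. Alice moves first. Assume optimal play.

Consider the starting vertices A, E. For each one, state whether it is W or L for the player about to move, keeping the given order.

A: W, E: L

Classify positions by backward induction: terminal positions (no move available) are L. From any other position, the mover wins iff some move reaches an L.
Every edge goes from a vertex to one that appears earlier in the order H, C, A, E, G, B, D, F, so processing vertices in that order labels each vertex after all of its successors.
H: no outgoing edge → L
C: reaches L-position H → W
A: reaches L-position H → W
E: only reaches A(W), C(W), all W → L
G: reaches L-position H → W
B: reaches L-position H → W
D: reaches L-position H → W
F: only reaches D(W), B(W), A(W), all W → L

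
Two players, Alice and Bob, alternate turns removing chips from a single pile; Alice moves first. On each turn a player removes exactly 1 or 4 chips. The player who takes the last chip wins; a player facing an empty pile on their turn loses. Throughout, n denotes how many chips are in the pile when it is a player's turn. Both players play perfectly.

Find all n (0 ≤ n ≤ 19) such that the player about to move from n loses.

0, 2, 5, 7, 10, 12, 15, 17

Positions with no move are L. A position that does have a move is losing for the player to move precisely when every available move leads to a winning position for the opponent. Fill in the labels:
n=0: no move → L
n=1: can move to 0, which is L ⇒ W
n=2: the only move is to 1(W), a W ⇒ L
n=3: can move to 2, which is L ⇒ W
n=4: can move to 0, which is L ⇒ W
n=5: moves to 4(W), 1(W); every one is W ⇒ L
n=6: can move to 5, which is L ⇒ W
n=7: moves to 6(W), 3(W); every one is W ⇒ L
n=8: can move to 7, which is L ⇒ W
n=9: can move to 5, which is L ⇒ W
n=10: moves to 9(W), 6(W); every one is W ⇒ L
n=11: can move to 10, which is L ⇒ W
n=12: moves to 11(W), 8(W); every one is W ⇒ L
n=13: can move to 12, which is L ⇒ W
n=14: can move to 10, which is L ⇒ W
n=15: moves to 14(W), 11(W); every one is W ⇒ L
n=16: can move to 15, which is L ⇒ W
n=17: moves to 16(W), 13(W); every one is W ⇒ L
n=18: can move to 17, which is L ⇒ W
n=19: can move to 15, which is L ⇒ W
Reading off the rows marked L gives the requested list; there are 8 such values of n.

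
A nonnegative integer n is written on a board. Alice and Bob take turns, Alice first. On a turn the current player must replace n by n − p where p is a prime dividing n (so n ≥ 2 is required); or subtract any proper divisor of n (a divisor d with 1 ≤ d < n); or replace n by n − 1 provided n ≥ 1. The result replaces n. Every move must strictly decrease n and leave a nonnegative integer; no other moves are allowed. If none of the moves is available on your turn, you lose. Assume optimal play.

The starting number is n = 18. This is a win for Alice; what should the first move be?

Move to 9.

Classify positions by backward induction: terminal positions (no move available) are L. From any other position, the mover wins iff some move reaches an L.
n=0: no move → L
n=1: →0(L), so W
n=2: →0(L), so W
n=3: →0(L), so W
n=4: →2(W), 3(W) — all W, so L
n=5: →0(L), so W
n=6: →4(L), so W
n=7: →0(L), so W
n=8: →4(L), so W
n=9: →6(W), 8(W) — all W, so L
n=10: →9(L), so W
n=11: →0(L), so W
n=12: →9(L), so W
n=13: →0(L), so W
n=14: →7(W), 12(W), 13(W) — all W, so L
n=15: →14(L), so W
n=16: →14(L), so W
n=17: →0(L), so W
n=18: →9(L), so W
From 18, the L positions reachable in one move are: 9.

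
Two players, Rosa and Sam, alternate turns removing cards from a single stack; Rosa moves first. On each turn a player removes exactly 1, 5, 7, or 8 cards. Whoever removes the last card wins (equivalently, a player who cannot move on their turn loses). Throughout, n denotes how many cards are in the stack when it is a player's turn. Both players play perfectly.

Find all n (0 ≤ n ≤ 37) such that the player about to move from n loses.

0, 2, 4, 6, 15, 17, 19, 21, 30, 32, 34, 36

Use the standard recursion: the mover loses at a terminal position; elsewhere, the mover wins exactly when some move hands the opponent an L position.
n=0: no move → L
n=1: →0(L), so W
n=2: →1(W) only, which is W, so L
n=3: →2(L), so W
n=4: →3(W) only, which is W, so L
n=5: →4(L), so W
n=6: →5(W), 1(W) — all W, so L
n=7: →6(L), so W
n=8: →0(L), so W
n=9: →4(L), so W
n=10: →2(L), so W
n=11: →6(L), so W
n=12: →4(L), so W
n=13: →6(L), so W
n=14: →6(L), so W
n=15: →14(W), 10(W), 8(W), 7(W) — all W, so L
n=16: →15(L), so W
n=17: →16(W), 12(W), 10(W), 9(W) — all W, so L
n=18: →17(L), so W
n=19: →18(W), 14(W), 12(W), 11(W) — all W, so L
n=20: →19(L), so W
n=21: →20(W), 16(W), 14(W), 13(W) — all W, so L
n=22: →21(L), so W
n=23: →15(L), so W
n=24: →19(L), so W
n=25: →17(L), so W
n=26: →21(L), so W
n=27: →19(L), so W
n=28: →21(L), so W
n=29: →21(L), so W
n=30: →29(W), 25(W), 23(W), 22(W) — all W, so L
n=31: →30(L), so W
n=32: →31(W), 27(W), 25(W), 24(W) — all W, so L
n=33: →32(L), so W
n=34: →33(W), 29(W), 27(W), 26(W) — all W, so L
n=35: →34(L), so W
n=36: →35(W), 31(W), 29(W), 28(W) — all W, so L
n=37: →36(L), so W
The losing starting values of n are exactly the entries labelled L in this table (12 of them).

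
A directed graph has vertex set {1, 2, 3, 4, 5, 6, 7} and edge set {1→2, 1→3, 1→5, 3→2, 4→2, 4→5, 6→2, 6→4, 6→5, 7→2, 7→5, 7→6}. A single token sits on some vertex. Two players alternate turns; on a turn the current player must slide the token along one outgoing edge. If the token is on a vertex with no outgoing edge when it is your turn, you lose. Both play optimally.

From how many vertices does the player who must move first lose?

2

Compute win/loss labels from the base case upward. A position with no move is L. Any other position is W if it can reach an L in one move, else L.
Every edge goes from a vertex to one that appears earlier in the order 2, 5, 4, 3, 6, 1, 7, so processing vertices in that order labels each vertex after all of its successors.
2: no outgoing edge → L
5: no outgoing edge → L
4: W (go to 5, an L position)
3: W (go to 2, an L position)
6: W (go to 5, an L position)
1: W (go to 5, an L position)
7: W (go to 5, an L position)
The L vertices are 2, 5; that is 2 in all.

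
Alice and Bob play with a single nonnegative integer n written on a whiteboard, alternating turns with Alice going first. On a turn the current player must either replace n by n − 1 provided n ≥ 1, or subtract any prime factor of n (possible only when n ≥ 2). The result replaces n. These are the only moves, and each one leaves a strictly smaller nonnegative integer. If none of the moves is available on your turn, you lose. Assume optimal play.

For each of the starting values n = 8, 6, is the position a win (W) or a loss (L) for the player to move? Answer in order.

8: L, 6: W

Positions with no move are L. A position that does have a move is losing for the player to move precisely when every available move leads to a winning position for the opponent. Fill in the labels:
n=0: no move → L
n=1: reaches L-position 0 → W
n=2: reaches L-position 0 → W
n=3: reaches L-position 0 → W
n=4: only reaches 2(W), 3(W), all W → L
n=5: reaches L-position 0 → W
n=6: reaches L-position 4 → W
n=7: reaches L-position 0 → W
n=8: only reaches 6(W), 7(W), all W → L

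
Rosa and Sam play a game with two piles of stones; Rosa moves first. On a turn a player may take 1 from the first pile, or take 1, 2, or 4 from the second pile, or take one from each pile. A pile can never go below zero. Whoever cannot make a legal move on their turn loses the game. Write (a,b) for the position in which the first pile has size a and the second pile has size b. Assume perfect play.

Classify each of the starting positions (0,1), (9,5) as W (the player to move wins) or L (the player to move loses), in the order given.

(0,1): W, (9,5): L

Build the W/L table. Terminal = L. A non-terminal position is W if it has a move to some L; otherwise it is L.
No move ever increases a pile, so every position that can arise here has a ≤ 9 and b ≤ 5; it is enough to label the cells with 0 ≤ a ≤ 9 and 0 ≤ b ≤ 5.
Every move lowers a or b (never raises either), so fill the grid row by row in increasing a, and left to right within a row: each cell's successors are then already labelled.
      b=0  b=1  b=2  b=3  b=4  b=5
a=0:    L    W    W    L    W    W
a=1:    W    W    L    W    W    L
a=2:    L    W    W    W    W    W
a=3:    W    W    L    W    W    L
a=4:    L    W    W    W    W    W
a=5:    W    W    L    W    W    L
a=6:    L    W    W    W    W    W
a=7:    W    W    L    W    W    L
a=8:    L    W    W    W    W    W
a=9:    W    W    L    W    W    L
Cells with no legal move (terminal, hence L): (0,0).
The remaining L cells, each justified by listing all of its moves:
(0,3): L (options (0,2)(W), (0,1)(W) are all W)
(1,2): L (options (0,2)(W), (1,1)(W), (1,0)(W), (0,1)(W) are all W)
(1,5): L (options (0,5)(W), (1,4)(W), (1,3)(W), (1,1)(W), (0,4)(W) are all W)
(2,0): L (sole option (1,0)(W) is W)
(3,2): L (options (2,2)(W), (3,1)(W), (3,0)(W), (2,1)(W) are all W)
(3,5): L (options (2,5)(W), (3,4)(W), (3,3)(W), (3,1)(W), (2,4)(W) are all W)
(4,0): L (sole option (3,0)(W) is W)
(5,2): L (options (4,2)(W), (5,1)(W), (5,0)(W), (4,1)(W) are all W)
(5,5): L (options (4,5)(W), (5,4)(W), (5,3)(W), (5,1)(W), (4,4)(W) are all W)
(6,0): L (sole option (5,0)(W) is W)
(7,2): L (options (6,2)(W), (7,1)(W), (7,0)(W), (6,1)(W) are all W)
(7,5): L (options (6,5)(W), (7,4)(W), (7,3)(W), (7,1)(W), (6,4)(W) are all W)
(8,0): L (sole option (7,0)(W) is W)
(9,2): L (options (8,2)(W), (9,1)(W), (9,0)(W), (8,1)(W) are all W)
(9,5): L (options (8,5)(W), (9,4)(W), (9,3)(W), (9,1)(W), (8,4)(W) are all W)
Every other cell has at least one move into one of the L cells above, so it is W.
(0,1): the move to (0,0) reaches an L cell, so W
(9,5): one of the L cells justified above, so L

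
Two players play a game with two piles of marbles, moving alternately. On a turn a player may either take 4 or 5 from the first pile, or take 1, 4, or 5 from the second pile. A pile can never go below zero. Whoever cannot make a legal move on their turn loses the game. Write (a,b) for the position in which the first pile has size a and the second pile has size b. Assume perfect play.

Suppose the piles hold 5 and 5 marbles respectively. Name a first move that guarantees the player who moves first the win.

Compute win/loss labels from the base case upward. A position with no move is L. Any other position is W if it can reach an L in one move, else L.
No move ever increases a pile, so every position that can arise here has a ≤ 5 and b ≤ 5; it is enough to label the cells with 0 ≤ a ≤ 5 and 0 ≤ b ≤ 5.
Every move lowers a or b (never raises either), so fill the grid row by row in increasing a, and left to right within a row: each cell's successors are then already labelled.
      b=0  b=1  b=2  b=3  b=4  b=5
a=0:    L    W    L    W    W    W
a=1:    L    W    L    W    W    W
a=2:    L    W    L    W    W    W
a=3:    L    W    L    W    W    W
a=4:    W    L    W    L    W    W
a=5:    W    L    W    L    W    W
Cells with no legal move (terminal, hence L): (0,0), (1,0), (2,0), (3,0).
The remaining L cells, each justified by listing all of its moves:
(0,2): →(0,1)(W) only, which is W, so L
(1,2): →(1,1)(W) only, which is W, so L
(2,2): →(2,1)(W) only, which is W, so L
(3,2): →(3,1)(W) only, which is W, so L
(4,1): →(0,1)(W), (4,0)(W) — all W, so L
(4,3): →(0,3)(W), (4,2)(W) — all W, so L
(5,1): →(1,1)(W), (0,1)(W), (5,0)(W) — all W, so L
(5,3): →(1,3)(W), (0,3)(W), (5,2)(W) — all W, so L
Every other cell has at least one move into one of the L cells above, so it is W.
From (5,5), the L positions reachable in one move are: (5,1).

Move to (5,1).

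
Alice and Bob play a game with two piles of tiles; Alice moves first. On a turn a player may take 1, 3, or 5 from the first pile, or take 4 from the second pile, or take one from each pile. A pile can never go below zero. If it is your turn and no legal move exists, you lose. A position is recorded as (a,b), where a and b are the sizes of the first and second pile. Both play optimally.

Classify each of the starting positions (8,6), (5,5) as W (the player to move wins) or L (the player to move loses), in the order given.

Compute win/loss labels from the base case upward. A position with no move is L. Any other position is W if it can reach an L in one move, else L.
No move ever increases a pile, so every position that can arise here has a ≤ 8 and b ≤ 6; it is enough to label the cells with 0 ≤ a ≤ 8 and 0 ≤ b ≤ 6.
Every move lowers a or b (never raises either), so fill the grid row by row in increasing a, and left to right within a row: each cell's successors are then already labelled.
      b=0  b=1  b=2  b=3  b=4  b=5  b=6
a=0:    L    L    L    L    W    W    W
a=1:    W    W    W    W    W    L    L
a=2:    L    L    L    L    W    W    W
a=3:    W    W    W    W    W    L    L
a=4:    L    L    L    L    W    W    W
a=5:    W    W    W    W    W    L    L
a=6:    L    L    L    L    W    W    W
a=7:    W    W    W    W    W    L    L
a=8:    L    L    L    L    W    W    W
Cells with no legal move (terminal, hence L): (0,0), (0,1), (0,2), (0,3).
The remaining L cells, each justified by listing all of its moves:
(1,5): L (options (0,5)(W), (1,1)(W), (0,4)(W) are all W)
(1,6): L (options (0,6)(W), (1,2)(W), (0,5)(W) are all W)
(2,0): L (sole option (1,0)(W) is W)
(2,1): L (options (1,1)(W), (1,0)(W) are all W)
(2,2): L (options (1,2)(W), (1,1)(W) are all W)
(2,3): L (options (1,3)(W), (1,2)(W) are all W)
(3,5): L (options (2,5)(W), (0,5)(W), (3,1)(W), (2,4)(W) are all W)
(3,6): L (options (2,6)(W), (0,6)(W), (3,2)(W), (2,5)(W) are all W)
(4,0): L (options (3,0)(W), (1,0)(W) are all W)
(4,1): L (options (3,1)(W), (1,1)(W), (3,0)(W) are all W)
(4,2): L (options (3,2)(W), (1,2)(W), (3,1)(W) are all W)
(4,3): L (options (3,3)(W), (1,3)(W), (3,2)(W) are all W)
(5,5): L (options (4,5)(W), (2,5)(W), (0,5)(W), (5,1)(W), (4,4)(W) are all W)
(5,6): L (options (4,6)(W), (2,6)(W), (0,6)(W), (5,2)(W), (4,5)(W) are all W)
(6,0): L (options (5,0)(W), (3,0)(W), (1,0)(W) are all W)
(6,1): L (options (5,1)(W), (3,1)(W), (1,1)(W), (5,0)(W) are all W)
(6,2): L (options (5,2)(W), (3,2)(W), (1,2)(W), (5,1)(W) are all W)
(6,3): L (options (5,3)(W), (3,3)(W), (1,3)(W), (5,2)(W) are all W)
(7,5): L (options (6,5)(W), (4,5)(W), (2,5)(W), (7,1)(W), (6,4)(W) are all W)
(7,6): L (options (6,6)(W), (4,6)(W), (2,6)(W), (7,2)(W), (6,5)(W) are all W)
(8,0): L (options (7,0)(W), (5,0)(W), (3,0)(W) are all W)
(8,1): L (options (7,1)(W), (5,1)(W), (3,1)(W), (7,0)(W) are all W)
(8,2): L (options (7,2)(W), (5,2)(W), (3,2)(W), (7,1)(W) are all W)
(8,3): L (options (7,3)(W), (5,3)(W), (3,3)(W), (7,2)(W) are all W)
Every other cell has at least one move into one of the L cells above, so it is W.
(8,6): the move to (7,6) reaches an L cell, so W
(5,5): one of the L cells justified above, so L

(8,6): W, (5,5): L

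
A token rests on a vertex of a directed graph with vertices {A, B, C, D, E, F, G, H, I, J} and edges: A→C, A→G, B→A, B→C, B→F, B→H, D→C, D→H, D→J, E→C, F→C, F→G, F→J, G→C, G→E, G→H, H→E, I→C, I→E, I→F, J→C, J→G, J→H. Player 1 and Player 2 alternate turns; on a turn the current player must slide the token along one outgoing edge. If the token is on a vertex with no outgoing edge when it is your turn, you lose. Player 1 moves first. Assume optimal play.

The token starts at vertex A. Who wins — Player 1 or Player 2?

Player 1 wins.

Label each position W (a win for the player to move) or L (a loss). A position with no legal move is L; any other position is W exactly when some move reaches an L, and L when every move reaches a W.
Every edge goes from a vertex to one that appears earlier in the order C, E, H, G, A, J, F, I, B, D, so processing vertices in that order labels each vertex after all of its successors.
C: no outgoing edge → L
E: reaches L-position C → W
H: only reaches E(W), which is W → L
G: reaches L-position H → W
A: reaches L-position C → W
J: reaches L-position H → W
F: reaches L-position C → W
I: reaches L-position C → W
B: reaches L-position H → W
D: reaches L-position H → W
The starting position A is W: Player 1 should move to C, handing over an L position.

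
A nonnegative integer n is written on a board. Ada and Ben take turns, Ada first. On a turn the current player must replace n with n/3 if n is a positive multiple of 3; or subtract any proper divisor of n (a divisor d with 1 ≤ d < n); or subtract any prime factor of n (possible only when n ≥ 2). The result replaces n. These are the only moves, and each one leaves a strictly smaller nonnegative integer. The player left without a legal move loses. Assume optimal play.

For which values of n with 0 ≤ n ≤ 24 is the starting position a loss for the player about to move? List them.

0, 1, 4, 9, 14, 20

Positions with no move are L. A position that does have a move is losing for the player to move precisely when every available move leads to a winning position for the opponent. Fill in the labels:
n=0: no move → L
n=1: no move → L
n=2: can move to 0, which is L ⇒ W
n=3: can move to 0, which is L ⇒ W
n=4: moves to 2(W), 3(W); every one is W ⇒ L
n=5: can move to 0, which is L ⇒ W
n=6: can move to 4, which is L ⇒ W
n=7: can move to 0, which is L ⇒ W
n=8: can move to 4, which is L ⇒ W
n=9: moves to 3(W), 6(W), 8(W); every one is W ⇒ L
n=10: can move to 9, which is L ⇒ W
n=11: can move to 0, which is L ⇒ W
n=12: can move to 4, which is L ⇒ W
n=13: can move to 0, which is L ⇒ W
n=14: moves to 7(W), 12(W), 13(W); every one is W ⇒ L
n=15: can move to 14, which is L ⇒ W
n=16: can move to 14, which is L ⇒ W
n=17: can move to 0, which is L ⇒ W
n=18: can move to 9, which is L ⇒ W
n=19: can move to 0, which is L ⇒ W
n=20: moves to 10(W), 15(W), 16(W), 18(W), 19(W); every one is W ⇒ L
n=21: can move to 14, which is L ⇒ W
n=22: can move to 20, which is L ⇒ W
n=23: can move to 0, which is L ⇒ W
n=24: can move to 20, which is L ⇒ W
Reading off the rows marked L gives the requested list; there are 6 such values of n.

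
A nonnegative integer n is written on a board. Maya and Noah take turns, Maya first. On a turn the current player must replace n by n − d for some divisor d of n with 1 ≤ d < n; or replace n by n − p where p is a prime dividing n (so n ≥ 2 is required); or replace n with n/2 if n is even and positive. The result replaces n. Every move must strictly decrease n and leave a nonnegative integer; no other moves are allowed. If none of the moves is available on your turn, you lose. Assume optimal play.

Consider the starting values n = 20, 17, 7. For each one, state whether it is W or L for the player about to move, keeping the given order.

20: L, 17: W, 7: W

Positions with no move are L. A position that does have a move is losing for the player to move precisely when every available move leads to a winning position for the opponent. Fill in the labels:
n=0: no move → L
n=1: no move → L
n=2: reaches L-position 0 → W
n=3: reaches L-position 0 → W
n=4: only reaches 2(W), 3(W), all W → L
n=5: reaches L-position 0 → W
n=6: reaches L-position 4 → W
n=7: reaches L-position 0 → W
n=8: reaches L-position 4 → W
n=9: only reaches 6(W), 8(W), all W → L
n=10: reaches L-position 9 → W
n=11: reaches L-position 0 → W
n=12: reaches L-position 9 → W
n=13: reaches L-position 0 → W
n=14: only reaches 7(W), 12(W), 13(W), all W → L
n=15: reaches L-position 14 → W
n=16: reaches L-position 14 → W
n=17: reaches L-position 0 → W
n=18: reaches L-position 9 → W
n=19: reaches L-position 0 → W
n=20: only reaches 10(W), 15(W), 16(W), 18(W), 19(W), all W → L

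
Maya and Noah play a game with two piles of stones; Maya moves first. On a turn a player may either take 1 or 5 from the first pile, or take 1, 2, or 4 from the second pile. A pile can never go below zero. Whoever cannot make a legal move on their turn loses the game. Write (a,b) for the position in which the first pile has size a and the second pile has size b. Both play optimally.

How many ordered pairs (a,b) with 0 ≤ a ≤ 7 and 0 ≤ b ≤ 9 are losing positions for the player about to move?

28

Label each position W (a win for the player to move) or L (a loss). A position with no legal move is L; any other position is W exactly when some move reaches an L, and L when every move reaches a W.
Every move lowers a or b (never raises either), so fill the grid row by row in increasing a, and left to right within a row: each cell's successors are then already labelled.
      b=0  b=1  b=2  b=3  b=4  b=5  b=6  b=7  b=8  b=9
a=0:    L    W    W    L    W    W    L    W    W    L
a=1:    W    L    W    W    L    W    W    L    W    W
a=2:    L    W    W    L    W    W    L    W    W    L
a=3:    W    L    W    W    L    W    W    L    W    W
a=4:    L    W    W    L    W    W    L    W    W    L
a=5:    W    L    W    W    L    W    W    L    W    W
a=6:    L    W    W    L    W    W    L    W    W    L
a=7:    W    L    W    W    L    W    W    L    W    W
Cells with no legal move (terminal, hence L): (0,0).
The remaining L cells, each justified by listing all of its moves:
(0,3): →(0,2)(W), (0,1)(W) — all W, so L
(0,6): →(0,5)(W), (0,4)(W), (0,2)(W) — all W, so L
(0,9): →(0,8)(W), (0,7)(W), (0,5)(W) — all W, so L
(1,1): →(0,1)(W), (1,0)(W) — all W, so L
(1,4): →(0,4)(W), (1,3)(W), (1,2)(W), (1,0)(W) — all W, so L
(1,7): →(0,7)(W), (1,6)(W), (1,5)(W), (1,3)(W) — all W, so L
(2,0): →(1,0)(W) only, which is W, so L
(2,3): →(1,3)(W), (2,2)(W), (2,1)(W) — all W, so L
(2,6): →(1,6)(W), (2,5)(W), (2,4)(W), (2,2)(W) — all W, so L
(2,9): →(1,9)(W), (2,8)(W), (2,7)(W), (2,5)(W) — all W, so L
(3,1): →(2,1)(W), (3,0)(W) — all W, so L
(3,4): →(2,4)(W), (3,3)(W), (3,2)(W), (3,0)(W) — all W, so L
(3,7): →(2,7)(W), (3,6)(W), (3,5)(W), (3,3)(W) — all W, so L
(4,0): →(3,0)(W) only, which is W, so L
(4,3): →(3,3)(W), (4,2)(W), (4,1)(W) — all W, so L
(4,6): →(3,6)(W), (4,5)(W), (4,4)(W), (4,2)(W) — all W, so L
(4,9): →(3,9)(W), (4,8)(W), (4,7)(W), (4,5)(W) — all W, so L
(5,1): →(4,1)(W), (0,1)(W), (5,0)(W) — all W, so L
(5,4): →(4,4)(W), (0,4)(W), (5,3)(W), (5,2)(W), (5,0)(W) — all W, so L
(5,7): →(4,7)(W), (0,7)(W), (5,6)(W), (5,5)(W), (5,3)(W) — all W, so L
(6,0): →(5,0)(W), (1,0)(W) — all W, so L
(6,3): →(5,3)(W), (1,3)(W), (6,2)(W), (6,1)(W) — all W, so L
(6,6): →(5,6)(W), (1,6)(W), (6,5)(W), (6,4)(W), (6,2)(W) — all W, so L
(6,9): →(5,9)(W), (1,9)(W), (6,8)(W), (6,7)(W), (6,5)(W) — all W, so L
(7,1): →(6,1)(W), (2,1)(W), (7,0)(W) — all W, so L
(7,4): →(6,4)(W), (2,4)(W), (7,3)(W), (7,2)(W), (7,0)(W) — all W, so L
(7,7): →(6,7)(W), (2,7)(W), (7,6)(W), (7,5)(W), (7,3)(W) — all W, so L
Every other cell has at least one move into one of the L cells above, so it is W.
L cells per row: a=0: 4, a=1: 3, a=2: 4, a=3: 3, a=4: 4, a=5: 3, a=6: 4, a=7: 3; total 28.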